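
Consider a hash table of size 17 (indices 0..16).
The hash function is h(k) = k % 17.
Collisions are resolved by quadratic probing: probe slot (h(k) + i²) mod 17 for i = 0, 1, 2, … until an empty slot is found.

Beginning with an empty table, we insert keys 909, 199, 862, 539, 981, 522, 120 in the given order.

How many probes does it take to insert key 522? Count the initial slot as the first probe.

Insert 909: h=8, slot 8 empty => index 8.
Insert 199: h=12, slot 12 empty => index 12.
Insert 862: h=12, slot 12 occupied => index 13.
Insert 539: h=12, slots 12,13 occupied => index 16.
Insert 981: h=12, slots 12,13,16 occupied => index 4.
Insert 522: h=12, slots 12,13,16,4 occupied => index 11.
Insert 120: h=1, slot 1 empty => index 1.
Table: [-, 120, -, -, 981, -, -, -, 909, -, -, 522, 199, 862, -, -, 539]

5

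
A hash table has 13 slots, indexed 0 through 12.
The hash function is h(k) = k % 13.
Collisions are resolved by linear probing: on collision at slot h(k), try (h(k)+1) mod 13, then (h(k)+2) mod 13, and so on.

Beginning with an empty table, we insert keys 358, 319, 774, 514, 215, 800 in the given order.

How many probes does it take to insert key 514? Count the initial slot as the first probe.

Insert 358: h=7, slot 7 empty => index 7.
Insert 319: h=7, slot 7 occupied => index 8.
Insert 774: h=7, slots 7,8 occupied => index 9.
Insert 514: h=7, slots 7,8,9 occupied => index 10.
Insert 215: h=7, slots 7,8,9,10 occupied => index 11.
Insert 800: h=7, slots 7,8,9,10,11 occupied => index 12.
Table: [., ., ., ., ., ., ., 358, 319, 774, 514, 215, 800]

4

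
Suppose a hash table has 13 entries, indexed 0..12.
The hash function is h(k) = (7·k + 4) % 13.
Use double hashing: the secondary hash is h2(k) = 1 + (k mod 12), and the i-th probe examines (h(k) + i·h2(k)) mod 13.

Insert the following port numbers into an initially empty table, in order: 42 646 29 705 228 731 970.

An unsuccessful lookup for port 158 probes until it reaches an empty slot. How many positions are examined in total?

42: h=12 → slot 12
646: h=2 → slot 2
29: h=12, h2=6, probe 12,5 → slot 5
705: h=12, h2=10, probe 12,9 → slot 9
228: h=1 → slot 1
731: h=12, h2=12, probe 12,11 → slot 11
970: h=8 → slot 8
Table: [., 228, 646, ., ., 29, ., ., 970, 705, ., 731, 42]
Lookup 158: h=5, h2=3, probe 5,8,11,1,4 → slot 4 empty, not found.

5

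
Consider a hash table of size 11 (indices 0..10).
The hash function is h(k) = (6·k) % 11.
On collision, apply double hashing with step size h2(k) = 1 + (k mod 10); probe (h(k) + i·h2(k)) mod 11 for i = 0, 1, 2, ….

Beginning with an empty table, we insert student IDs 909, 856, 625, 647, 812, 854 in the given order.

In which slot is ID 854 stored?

3

909: h=9 => slot 9
856: h=10 => slot 10
625: h=10, h2=6, probe 10,5 => slot 5
647: h=10, h2=8, probe 10,7 => slot 7
812: h=10, h2=3, probe 10,2 => slot 2
854: h=9, h2=5, probe 9,3 => slot 3
Table: [., ., 812, 854, ., 625, ., 647, ., 909, 856]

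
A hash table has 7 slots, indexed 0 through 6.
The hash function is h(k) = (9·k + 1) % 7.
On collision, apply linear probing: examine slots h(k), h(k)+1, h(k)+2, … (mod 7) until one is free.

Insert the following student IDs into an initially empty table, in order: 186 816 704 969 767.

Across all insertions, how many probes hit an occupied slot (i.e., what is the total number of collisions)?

6

186 hashes to 2; slot 2 is free => place at 2.
816 hashes to 2; 2 taken => place at 3.
704 hashes to 2; 2,3 taken => place at 4.
969 hashes to 0; slot 0 is free => place at 0.
767 hashes to 2; 2,3,4 taken => place at 5.
Table: [969, ∅, 186, 816, 704, 767, ∅]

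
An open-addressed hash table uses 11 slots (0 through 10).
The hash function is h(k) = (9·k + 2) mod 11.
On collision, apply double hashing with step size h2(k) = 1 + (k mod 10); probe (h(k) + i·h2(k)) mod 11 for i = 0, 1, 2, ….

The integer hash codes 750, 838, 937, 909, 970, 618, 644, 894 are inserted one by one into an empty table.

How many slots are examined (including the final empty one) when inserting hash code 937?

750 hashes to 9; slot 9 is free -> place at 9.
838 hashes to 9, h2=9; 9 taken -> place at 7.
937 hashes to 9, h2=8; 9 taken -> place at 6.
909 hashes to 10; slot 10 is free -> place at 10.
970 hashes to 9, h2=1; 9,10 taken -> place at 0.
618 hashes to 9, h2=9; 9,7 taken -> place at 5.
644 hashes to 1; slot 1 is free -> place at 1.
894 hashes to 7, h2=5; 7,1,6,0,5,10 taken -> place at 4.
Table: [970, 644, ., ., 894, 618, 937, 838, ., 750, 909]

2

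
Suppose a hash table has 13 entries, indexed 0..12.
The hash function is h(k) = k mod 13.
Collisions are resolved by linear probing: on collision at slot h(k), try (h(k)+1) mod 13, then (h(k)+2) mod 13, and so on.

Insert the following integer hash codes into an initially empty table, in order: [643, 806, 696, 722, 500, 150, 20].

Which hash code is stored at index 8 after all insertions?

722

643: h=6 → slot 6
806: h=0 → slot 0
696: h=7 → slot 7
722: h=7, probe 7,8 → slot 8
500: h=6, probe 6,7,8,9 → slot 9
150: h=7, probe 7,8,9,10 → slot 10
20: h=7, probe 7,8,9,10,11 → slot 11
Table: [806, _, _, _, _, _, 643, 696, 722, 500, 150, 20, _]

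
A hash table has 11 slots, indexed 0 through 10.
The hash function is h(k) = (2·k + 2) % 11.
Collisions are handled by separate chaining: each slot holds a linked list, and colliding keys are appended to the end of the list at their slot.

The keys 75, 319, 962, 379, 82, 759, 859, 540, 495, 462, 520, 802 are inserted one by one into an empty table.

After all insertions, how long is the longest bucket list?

4

75 → bucket 9
319 → bucket 2
962 → bucket 1
379 → bucket 1 (collision)
82 → bucket 1 (collision)
759 → bucket 2 (collision)
859 → bucket 4
540 → bucket 4 (collision)
495 → bucket 2 (collision)
462 → bucket 2 (collision)
520 → bucket 8
802 → bucket 0
Final buckets:
0: 802
1: 962 -> 379 -> 82
2: 319 -> 759 -> 495 -> 462
3: —
4: 859 -> 540
5: —
6: —
7: —
8: 520
9: 75
10: —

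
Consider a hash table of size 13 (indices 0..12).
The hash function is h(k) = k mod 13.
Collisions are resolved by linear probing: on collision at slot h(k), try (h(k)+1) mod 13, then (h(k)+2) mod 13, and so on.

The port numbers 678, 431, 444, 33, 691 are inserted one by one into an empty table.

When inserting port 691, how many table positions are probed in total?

4

Insert 678: h=2, slot 2 empty => index 2.
Insert 431: h=2, slot 2 occupied => index 3.
Insert 444: h=2, slots 2,3 occupied => index 4.
Insert 33: h=7, slot 7 empty => index 7.
Insert 691: h=2, slots 2,3,4 occupied => index 5.
Table: [_, _, 678, 431, 444, 691, _, 33, _, _, _, _, _]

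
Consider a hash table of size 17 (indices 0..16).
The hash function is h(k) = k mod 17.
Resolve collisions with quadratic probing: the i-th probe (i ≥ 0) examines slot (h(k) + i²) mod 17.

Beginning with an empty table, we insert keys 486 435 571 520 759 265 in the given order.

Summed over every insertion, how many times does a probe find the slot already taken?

486 hashes to 10; slot 10 is free => place at 10.
435 hashes to 10; 10 taken => place at 11.
571 hashes to 10; 10,11 taken => place at 14.
520 hashes to 10; 10,11,14 taken => place at 2.
759 hashes to 11; 11 taken => place at 12.
265 hashes to 10; 10,11,14,2 taken => place at 9.
Table: [—, —, 520, —, —, —, —, —, —, 265, 486, 435, 759, —, 571, —, —]

11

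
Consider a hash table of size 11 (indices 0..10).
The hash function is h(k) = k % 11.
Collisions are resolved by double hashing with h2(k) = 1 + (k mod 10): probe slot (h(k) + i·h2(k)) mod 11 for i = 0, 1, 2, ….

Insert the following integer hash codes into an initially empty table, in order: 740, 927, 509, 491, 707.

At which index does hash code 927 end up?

Insert 740: h=3, slot 3 empty => index 3.
Insert 927: h=3, h2=8, slot 3 occupied => index 0.
Insert 509: h=3, h2=10, slot 3 occupied => index 2.
Insert 491: h=7, slot 7 empty => index 7.
Insert 707: h=3, h2=8, slots 3,0 occupied => index 8.
Table: [927, -, 509, 740, -, -, -, 491, 707, -, -]

0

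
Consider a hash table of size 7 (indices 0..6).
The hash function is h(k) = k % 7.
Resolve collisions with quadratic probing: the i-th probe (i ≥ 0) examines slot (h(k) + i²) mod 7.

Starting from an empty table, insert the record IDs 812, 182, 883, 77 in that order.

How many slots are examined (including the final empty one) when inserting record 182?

2

812: h=0 → slot 0
182: h=0, probe 0,1 → slot 1
883: h=1, probe 1,2 → slot 2
77: h=0, probe 0,1,4 → slot 4
Table: [812, 182, 883, ∅, 77, ∅, ∅]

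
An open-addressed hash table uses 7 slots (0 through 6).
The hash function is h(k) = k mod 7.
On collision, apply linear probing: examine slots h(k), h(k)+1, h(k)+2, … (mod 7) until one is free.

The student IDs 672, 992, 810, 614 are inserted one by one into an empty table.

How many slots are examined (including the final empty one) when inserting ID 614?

4

672 hashes to 0; slot 0 is free => place at 0.
992 hashes to 5; slot 5 is free => place at 5.
810 hashes to 5; 5 taken => place at 6.
614 hashes to 5; 5,6,0 taken => place at 1.
Table: [672, 614, ., ., ., 992, 810]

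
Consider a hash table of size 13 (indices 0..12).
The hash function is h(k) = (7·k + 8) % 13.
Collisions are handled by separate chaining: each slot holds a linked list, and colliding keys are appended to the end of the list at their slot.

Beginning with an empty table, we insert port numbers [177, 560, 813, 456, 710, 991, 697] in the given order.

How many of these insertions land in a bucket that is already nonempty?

177 -> bucket 12
560 -> bucket 2
813 -> bucket 5
456 -> bucket 2 (collision)
710 -> bucket 12 (collision)
991 -> bucket 3
697 -> bucket 12 (collision)
Final buckets:
0: _
1: _
2: 560 -> 456
3: 991
4: _
5: 813
6: _
7: _
8: _
9: _
10: _
11: _
12: 177 -> 710 -> 697

3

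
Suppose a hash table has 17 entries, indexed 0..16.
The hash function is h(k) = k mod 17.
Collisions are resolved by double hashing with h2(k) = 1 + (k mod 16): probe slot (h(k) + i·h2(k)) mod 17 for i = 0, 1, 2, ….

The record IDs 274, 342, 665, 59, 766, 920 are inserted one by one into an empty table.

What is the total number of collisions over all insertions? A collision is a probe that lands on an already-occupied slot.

274 hashes to 2; slot 2 is free -> place at 2.
342 hashes to 2, h2=7; 2 taken -> place at 9.
665 hashes to 2, h2=10; 2 taken -> place at 12.
59 hashes to 8; slot 8 is free -> place at 8.
766 hashes to 1; slot 1 is free -> place at 1.
920 hashes to 2, h2=9; 2 taken -> place at 11.
Table: [., 766, 274, ., ., ., ., ., 59, 342, ., 920, 665, ., ., ., .]

3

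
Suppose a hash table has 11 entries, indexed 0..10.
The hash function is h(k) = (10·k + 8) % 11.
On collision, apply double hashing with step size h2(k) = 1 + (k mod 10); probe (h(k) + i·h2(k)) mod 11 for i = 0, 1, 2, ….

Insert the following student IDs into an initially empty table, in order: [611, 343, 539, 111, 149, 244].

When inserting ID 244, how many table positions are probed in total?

2

611 hashes to 2; slot 2 is free → place at 2.
343 hashes to 6; slot 6 is free → place at 6.
539 hashes to 8; slot 8 is free → place at 8.
111 hashes to 7; slot 7 is free → place at 7.
149 hashes to 2, h2=10; 2 taken → place at 1.
244 hashes to 6, h2=5; 6 taken → place at 0.
Table: [244, 149, 611, ., ., ., 343, 111, 539, ., .]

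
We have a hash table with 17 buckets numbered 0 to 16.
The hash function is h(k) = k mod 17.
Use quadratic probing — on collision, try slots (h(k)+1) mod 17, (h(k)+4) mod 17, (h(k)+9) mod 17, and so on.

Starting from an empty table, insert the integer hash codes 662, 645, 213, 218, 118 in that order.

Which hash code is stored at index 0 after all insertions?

Insert 662: h=16, slot 16 empty -> index 16.
Insert 645: h=16, slot 16 occupied -> index 0.
Insert 213: h=9, slot 9 empty -> index 9.
Insert 218: h=14, slot 14 empty -> index 14.
Insert 118: h=16, slots 16,0 occupied -> index 3.
Table: [645, _, _, 118, _, _, _, _, _, 213, _, _, _, _, 218, _, 662]

645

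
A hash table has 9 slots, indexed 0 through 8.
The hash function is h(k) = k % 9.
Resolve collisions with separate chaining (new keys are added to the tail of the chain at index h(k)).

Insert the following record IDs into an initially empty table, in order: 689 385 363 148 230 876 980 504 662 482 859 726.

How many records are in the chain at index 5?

4

Insert 689: h=5, bucket 5 empty → new chain.
Insert 385: h=7, bucket 7 empty → new chain.
Insert 363: h=3, bucket 3 empty → new chain.
Insert 148: h=4, bucket 4 empty → new chain.
Insert 230: h=5, bucket 5 nonempty → append to chain.
Insert 876: h=3, bucket 3 nonempty → append to chain.
Insert 980: h=8, bucket 8 empty → new chain.
Insert 504: h=0, bucket 0 empty → new chain.
Insert 662: h=5, bucket 5 nonempty → append to chain.
Insert 482: h=5, bucket 5 nonempty → append to chain.
Insert 859: h=4, bucket 4 nonempty → append to chain.
Insert 726: h=6, bucket 6 empty → new chain.
Final buckets:
0: 504
1: .
2: .
3: 363 -> 876
4: 148 -> 859
5: 689 -> 230 -> 662 -> 482
6: 726
7: 385
8: 980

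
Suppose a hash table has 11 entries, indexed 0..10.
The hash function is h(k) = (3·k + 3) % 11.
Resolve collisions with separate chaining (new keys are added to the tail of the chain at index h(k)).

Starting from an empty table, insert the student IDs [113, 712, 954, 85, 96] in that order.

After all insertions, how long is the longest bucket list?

4

Insert 113: h=1, bucket 1 empty → new chain.
Insert 712: h=5, bucket 5 empty → new chain.
Insert 954: h=5, bucket 5 nonempty → append to chain.
Insert 85: h=5, bucket 5 nonempty → append to chain.
Insert 96: h=5, bucket 5 nonempty → append to chain.
Final buckets:
0: ∅
1: 113
2: ∅
3: ∅
4: ∅
5: 712 -> 954 -> 85 -> 96
6: ∅
7: ∅
8: ∅
9: ∅
10: ∅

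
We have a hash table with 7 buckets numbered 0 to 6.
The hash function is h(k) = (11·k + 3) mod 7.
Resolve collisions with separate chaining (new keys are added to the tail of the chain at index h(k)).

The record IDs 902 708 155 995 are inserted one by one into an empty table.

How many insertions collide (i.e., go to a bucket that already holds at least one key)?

2

902 -> bucket 6
708 -> bucket 0
155 -> bucket 0 (collision)
995 -> bucket 0 (collision)
Final buckets:
0: 708 -> 155 -> 995
1: ∅
2: ∅
3: ∅
4: ∅
5: ∅
6: 902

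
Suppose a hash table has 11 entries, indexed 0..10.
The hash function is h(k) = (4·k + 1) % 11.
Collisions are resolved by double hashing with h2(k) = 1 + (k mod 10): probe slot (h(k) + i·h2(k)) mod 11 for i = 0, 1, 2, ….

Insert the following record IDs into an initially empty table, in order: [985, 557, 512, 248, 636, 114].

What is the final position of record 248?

1

985 hashes to 3; slot 3 is free -> place at 3.
557 hashes to 7; slot 7 is free -> place at 7.
512 hashes to 3, h2=3; 3 taken -> place at 6.
248 hashes to 3, h2=9; 3 taken -> place at 1.
636 hashes to 4; slot 4 is free -> place at 4.
114 hashes to 6, h2=5; 6 taken -> place at 0.
Table: [114, 248, _, 985, 636, _, 512, 557, _, _, _]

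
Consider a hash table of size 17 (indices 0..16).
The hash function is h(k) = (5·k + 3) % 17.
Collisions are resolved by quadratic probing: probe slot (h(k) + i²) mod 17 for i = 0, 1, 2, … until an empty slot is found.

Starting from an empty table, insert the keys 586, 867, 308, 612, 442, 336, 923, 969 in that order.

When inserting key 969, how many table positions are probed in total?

4

Insert 586: h=9, slot 9 empty → index 9.
Insert 867: h=3, slot 3 empty → index 3.
Insert 308: h=13, slot 13 empty → index 13.
Insert 612: h=3, slot 3 occupied → index 4.
Insert 442: h=3, slots 3,4 occupied → index 7.
Insert 336: h=0, slot 0 empty → index 0.
Insert 923: h=11, slot 11 empty → index 11.
Insert 969: h=3, slots 3,4,7 occupied → index 12.
Table: [336, ∅, ∅, 867, 612, ∅, ∅, 442, ∅, 586, ∅, 923, 969, 308, ∅, ∅, ∅]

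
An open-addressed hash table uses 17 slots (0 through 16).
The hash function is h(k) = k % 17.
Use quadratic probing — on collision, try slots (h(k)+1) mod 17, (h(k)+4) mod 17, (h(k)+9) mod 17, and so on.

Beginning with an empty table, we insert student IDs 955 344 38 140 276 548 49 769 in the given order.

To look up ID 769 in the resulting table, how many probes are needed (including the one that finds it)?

955: h=3 -> slot 3
344: h=4 -> slot 4
38: h=4, probe 4,5 -> slot 5
140: h=4, probe 4,5,8 -> slot 8
276: h=4, probe 4,5,8,13 -> slot 13
548: h=4, probe 4,5,8,13,3,12 -> slot 12
49: h=15 -> slot 15
769: h=4, probe 4,5,8,13,3,12,6 -> slot 6
Table: [_, _, _, 955, 344, 38, 769, _, 140, _, _, _, 548, 276, _, 49, _]
Lookup 769: h=4, probe 4,5,8,13,3,12,6 → found at 6.

7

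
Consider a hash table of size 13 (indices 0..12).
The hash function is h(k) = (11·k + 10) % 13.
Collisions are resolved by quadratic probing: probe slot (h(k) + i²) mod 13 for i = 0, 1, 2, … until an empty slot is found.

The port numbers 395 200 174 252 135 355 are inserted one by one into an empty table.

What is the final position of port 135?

Insert 395: h=0, slot 0 empty → index 0.
Insert 200: h=0, slot 0 occupied → index 1.
Insert 174: h=0, slots 0,1 occupied → index 4.
Insert 252: h=0, slots 0,1,4 occupied → index 9.
Insert 135: h=0, slots 0,1,4,9 occupied → index 3.
Insert 355: h=2, slot 2 empty → index 2.
Table: [395, 200, 355, 135, 174, ∅, ∅, ∅, ∅, 252, ∅, ∅, ∅]

3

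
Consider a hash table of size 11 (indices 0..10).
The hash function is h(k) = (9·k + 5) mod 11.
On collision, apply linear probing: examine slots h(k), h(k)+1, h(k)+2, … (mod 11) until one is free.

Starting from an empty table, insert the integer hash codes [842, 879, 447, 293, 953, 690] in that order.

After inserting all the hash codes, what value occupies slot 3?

293

842 hashes to 4; slot 4 is free => place at 4.
879 hashes to 7; slot 7 is free => place at 7.
447 hashes to 2; slot 2 is free => place at 2.
293 hashes to 2; 2 taken => place at 3.
953 hashes to 2; 2,3,4 taken => place at 5.
690 hashes to 0; slot 0 is free => place at 0.
Table: [690, -, 447, 293, 842, 953, -, 879, -, -, -]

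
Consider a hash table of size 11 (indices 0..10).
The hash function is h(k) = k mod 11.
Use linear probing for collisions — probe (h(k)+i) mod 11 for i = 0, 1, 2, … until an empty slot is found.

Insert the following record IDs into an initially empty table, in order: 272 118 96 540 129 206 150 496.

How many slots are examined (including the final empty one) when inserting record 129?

272: h=8 => slot 8
118: h=8, probe 8,9 => slot 9
96: h=8, probe 8,9,10 => slot 10
540: h=1 => slot 1
129: h=8, probe 8,9,10,0 => slot 0
206: h=8, probe 8,9,10,0,1,2 => slot 2
150: h=7 => slot 7
496: h=1, probe 1,2,3 => slot 3
Table: [129, 540, 206, 496, —, —, —, 150, 272, 118, 96]

4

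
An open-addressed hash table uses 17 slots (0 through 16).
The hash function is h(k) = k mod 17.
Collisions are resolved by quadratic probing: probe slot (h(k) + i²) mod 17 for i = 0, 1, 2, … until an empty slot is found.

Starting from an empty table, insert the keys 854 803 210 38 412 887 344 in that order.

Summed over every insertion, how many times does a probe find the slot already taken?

Insert 854: h=4, slot 4 empty → index 4.
Insert 803: h=4, slot 4 occupied → index 5.
Insert 210: h=6, slot 6 empty → index 6.
Insert 38: h=4, slots 4,5 occupied → index 8.
Insert 412: h=4, slots 4,5,8 occupied → index 13.
Insert 887: h=3, slot 3 empty → index 3.
Insert 344: h=4, slots 4,5,8,13,3 occupied → index 12.
Table: [-, -, -, 887, 854, 803, 210, -, 38, -, -, -, 344, 412, -, -, -]

11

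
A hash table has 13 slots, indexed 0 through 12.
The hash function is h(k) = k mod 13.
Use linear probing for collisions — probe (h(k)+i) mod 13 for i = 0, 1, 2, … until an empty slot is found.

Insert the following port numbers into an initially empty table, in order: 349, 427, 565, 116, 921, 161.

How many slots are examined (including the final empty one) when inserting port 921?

Insert 349: h=11, slot 11 empty -> index 11.
Insert 427: h=11, slot 11 occupied -> index 12.
Insert 565: h=6, slot 6 empty -> index 6.
Insert 116: h=12, slot 12 occupied -> index 0.
Insert 921: h=11, slots 11,12,0 occupied -> index 1.
Insert 161: h=5, slot 5 empty -> index 5.
Table: [116, 921, ., ., ., 161, 565, ., ., ., ., 349, 427]

4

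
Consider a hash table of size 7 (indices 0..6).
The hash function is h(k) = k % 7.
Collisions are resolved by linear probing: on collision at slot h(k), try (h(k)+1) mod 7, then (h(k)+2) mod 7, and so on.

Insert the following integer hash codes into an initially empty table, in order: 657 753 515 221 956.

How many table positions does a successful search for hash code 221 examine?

4

657 hashes to 6; slot 6 is free -> place at 6.
753 hashes to 4; slot 4 is free -> place at 4.
515 hashes to 4; 4 taken -> place at 5.
221 hashes to 4; 4,5,6 taken -> place at 0.
956 hashes to 4; 4,5,6,0 taken -> place at 1.
Table: [221, 956, ∅, ∅, 753, 515, 657]
Lookup 221: h=4, probe 4,5,6,0 → found at 0.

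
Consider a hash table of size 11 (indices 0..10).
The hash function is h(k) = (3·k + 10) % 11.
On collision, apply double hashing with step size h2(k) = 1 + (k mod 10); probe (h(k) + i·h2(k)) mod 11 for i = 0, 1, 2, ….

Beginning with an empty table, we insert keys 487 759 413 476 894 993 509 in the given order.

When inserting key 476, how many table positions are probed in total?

2

Insert 487: h=8, slot 8 empty → index 8.
Insert 759: h=10, slot 10 empty → index 10.
Insert 413: h=6, slot 6 empty → index 6.
Insert 476: h=8, h2=7, slot 8 occupied → index 4.
Insert 894: h=8, h2=5, slot 8 occupied → index 2.
Insert 993: h=8, h2=4, slot 8 occupied → index 1.
Insert 509: h=8, h2=10, slot 8 occupied → index 7.
Table: [—, 993, 894, —, 476, —, 413, 509, 487, —, 759]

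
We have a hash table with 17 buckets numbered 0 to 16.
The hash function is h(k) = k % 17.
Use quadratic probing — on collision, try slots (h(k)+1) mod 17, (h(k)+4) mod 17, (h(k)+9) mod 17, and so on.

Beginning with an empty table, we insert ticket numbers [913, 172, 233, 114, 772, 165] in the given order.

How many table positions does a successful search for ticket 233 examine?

913 hashes to 12; slot 12 is free => place at 12.
172 hashes to 2; slot 2 is free => place at 2.
233 hashes to 12; 12 taken => place at 13.
114 hashes to 12; 12,13 taken => place at 16.
772 hashes to 7; slot 7 is free => place at 7.
165 hashes to 12; 12,13,16 taken => place at 4.
Table: [—, —, 172, —, 165, —, —, 772, —, —, —, —, 913, 233, —, —, 114]
Lookup 233: h=12, probe 12,13 → found at 13.

2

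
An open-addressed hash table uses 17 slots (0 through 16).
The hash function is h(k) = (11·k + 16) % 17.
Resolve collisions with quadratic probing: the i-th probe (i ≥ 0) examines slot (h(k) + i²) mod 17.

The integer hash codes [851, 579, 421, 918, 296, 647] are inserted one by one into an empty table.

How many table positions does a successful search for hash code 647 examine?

851 hashes to 10; slot 10 is free => place at 10.
579 hashes to 10; 10 taken => place at 11.
421 hashes to 6; slot 6 is free => place at 6.
918 hashes to 16; slot 16 is free => place at 16.
296 hashes to 8; slot 8 is free => place at 8.
647 hashes to 10; 10,11 taken => place at 14.
Table: [_, _, _, _, _, _, 421, _, 296, _, 851, 579, _, _, 647, _, 918]
Lookup 647: h=10, probe 10,11,14 → found at 14.

3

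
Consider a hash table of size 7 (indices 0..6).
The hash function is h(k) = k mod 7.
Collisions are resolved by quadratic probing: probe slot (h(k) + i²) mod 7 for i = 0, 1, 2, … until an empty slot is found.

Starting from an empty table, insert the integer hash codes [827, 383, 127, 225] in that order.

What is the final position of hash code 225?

827 hashes to 1; slot 1 is free → place at 1.
383 hashes to 5; slot 5 is free → place at 5.
127 hashes to 1; 1 taken → place at 2.
225 hashes to 1; 1,2,5 taken → place at 3.
Table: [∅, 827, 127, 225, ∅, 383, ∅]

3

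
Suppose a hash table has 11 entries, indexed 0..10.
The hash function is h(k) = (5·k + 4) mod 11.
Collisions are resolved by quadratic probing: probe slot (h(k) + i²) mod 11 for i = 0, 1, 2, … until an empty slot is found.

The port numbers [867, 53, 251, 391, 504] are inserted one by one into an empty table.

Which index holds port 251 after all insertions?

Insert 867: h=5, slot 5 empty -> index 5.
Insert 53: h=5, slot 5 occupied -> index 6.
Insert 251: h=5, slots 5,6 occupied -> index 9.
Insert 391: h=1, slot 1 empty -> index 1.
Insert 504: h=5, slots 5,6,9 occupied -> index 3.
Table: [_, 391, _, 504, _, 867, 53, _, _, 251, _]

9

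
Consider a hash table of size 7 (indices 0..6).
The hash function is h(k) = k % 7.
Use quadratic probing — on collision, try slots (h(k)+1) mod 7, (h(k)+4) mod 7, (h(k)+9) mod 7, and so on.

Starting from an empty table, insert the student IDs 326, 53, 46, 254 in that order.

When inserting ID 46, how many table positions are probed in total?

326 hashes to 4; slot 4 is free => place at 4.
53 hashes to 4; 4 taken => place at 5.
46 hashes to 4; 4,5 taken => place at 1.
254 hashes to 2; slot 2 is free => place at 2.
Table: [., 46, 254, ., 326, 53, .]

3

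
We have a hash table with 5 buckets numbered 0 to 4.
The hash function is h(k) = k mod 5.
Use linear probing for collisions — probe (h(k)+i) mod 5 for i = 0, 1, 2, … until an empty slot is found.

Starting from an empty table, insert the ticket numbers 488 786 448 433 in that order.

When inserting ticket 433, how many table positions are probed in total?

3

Insert 488: h=3, slot 3 empty → index 3.
Insert 786: h=1, slot 1 empty → index 1.
Insert 448: h=3, slot 3 occupied → index 4.
Insert 433: h=3, slots 3,4 occupied → index 0.
Table: [433, 786, -, 488, 448]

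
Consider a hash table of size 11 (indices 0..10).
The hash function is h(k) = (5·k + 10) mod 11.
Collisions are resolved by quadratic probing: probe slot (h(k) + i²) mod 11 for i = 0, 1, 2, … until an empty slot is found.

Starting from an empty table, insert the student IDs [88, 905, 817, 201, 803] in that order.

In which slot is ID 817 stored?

4

Insert 88: h=10, slot 10 empty → index 10.
Insert 905: h=3, slot 3 empty → index 3.
Insert 817: h=3, slot 3 occupied → index 4.
Insert 201: h=3, slots 3,4 occupied → index 7.
Insert 803: h=10, slot 10 occupied → index 0.
Table: [803, ., ., 905, 817, ., ., 201, ., ., 88]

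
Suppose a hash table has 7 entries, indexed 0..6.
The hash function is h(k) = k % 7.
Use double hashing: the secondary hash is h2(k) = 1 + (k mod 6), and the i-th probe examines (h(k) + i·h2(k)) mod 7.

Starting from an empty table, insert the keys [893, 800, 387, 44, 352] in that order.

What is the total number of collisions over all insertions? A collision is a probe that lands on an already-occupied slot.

3

Insert 893: h=4, slot 4 empty => index 4.
Insert 800: h=2, slot 2 empty => index 2.
Insert 387: h=2, h2=4, slot 2 occupied => index 6.
Insert 44: h=2, h2=3, slot 2 occupied => index 5.
Insert 352: h=2, h2=5, slot 2 occupied => index 0.
Table: [352, _, 800, _, 893, 44, 387]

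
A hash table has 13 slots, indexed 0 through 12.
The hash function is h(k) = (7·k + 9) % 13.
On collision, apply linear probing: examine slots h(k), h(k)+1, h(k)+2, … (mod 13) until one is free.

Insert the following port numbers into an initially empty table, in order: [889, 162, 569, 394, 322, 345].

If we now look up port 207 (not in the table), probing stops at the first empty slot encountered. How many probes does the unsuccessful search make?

2

889: h=5 → slot 5
162: h=12 → slot 12
569: h=1 → slot 1
394: h=11 → slot 11
322: h=1, probe 1,2 → slot 2
345: h=6 → slot 6
Table: [., 569, 322, ., ., 889, 345, ., ., ., ., 394, 162]
Lookup 207: h=2, probe 2,3 → slot 3 empty, not found.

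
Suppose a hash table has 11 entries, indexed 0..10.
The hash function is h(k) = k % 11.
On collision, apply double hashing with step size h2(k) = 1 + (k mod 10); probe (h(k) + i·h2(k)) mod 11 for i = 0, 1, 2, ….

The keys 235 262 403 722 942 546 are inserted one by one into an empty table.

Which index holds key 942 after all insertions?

2

Insert 235: h=4, slot 4 empty => index 4.
Insert 262: h=9, slot 9 empty => index 9.
Insert 403: h=7, slot 7 empty => index 7.
Insert 722: h=7, h2=3, slot 7 occupied => index 10.
Insert 942: h=7, h2=3, slots 7,10 occupied => index 2.
Insert 546: h=7, h2=7, slot 7 occupied => index 3.
Table: [-, -, 942, 546, 235, -, -, 403, -, 262, 722]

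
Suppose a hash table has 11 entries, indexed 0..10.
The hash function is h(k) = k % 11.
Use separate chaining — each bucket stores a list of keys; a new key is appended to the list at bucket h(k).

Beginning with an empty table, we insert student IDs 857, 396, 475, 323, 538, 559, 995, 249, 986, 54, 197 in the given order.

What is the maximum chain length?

857 -> bucket 10
396 -> bucket 0
475 -> bucket 2
323 -> bucket 4
538 -> bucket 10 (collision)
559 -> bucket 9
995 -> bucket 5
249 -> bucket 7
986 -> bucket 7 (collision)
54 -> bucket 10 (collision)
197 -> bucket 10 (collision)
Final buckets:
0: 396
1: -
2: 475
3: -
4: 323
5: 995
6: -
7: 249 -> 986
8: -
9: 559
10: 857 -> 538 -> 54 -> 197

4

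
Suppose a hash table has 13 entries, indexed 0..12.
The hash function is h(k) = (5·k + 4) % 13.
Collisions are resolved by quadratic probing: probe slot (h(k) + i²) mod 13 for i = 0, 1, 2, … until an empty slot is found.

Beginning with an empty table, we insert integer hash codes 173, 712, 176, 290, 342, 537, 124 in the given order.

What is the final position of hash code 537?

173 hashes to 11; slot 11 is free → place at 11.
712 hashes to 2; slot 2 is free → place at 2.
176 hashes to 0; slot 0 is free → place at 0.
290 hashes to 11; 11 taken → place at 12.
342 hashes to 11; 11,12,2 taken → place at 7.
537 hashes to 11; 11,12,2,7 taken → place at 1.
124 hashes to 0; 0,1 taken → place at 4.
Table: [176, 537, 712, —, 124, —, —, 342, —, —, —, 173, 290]

1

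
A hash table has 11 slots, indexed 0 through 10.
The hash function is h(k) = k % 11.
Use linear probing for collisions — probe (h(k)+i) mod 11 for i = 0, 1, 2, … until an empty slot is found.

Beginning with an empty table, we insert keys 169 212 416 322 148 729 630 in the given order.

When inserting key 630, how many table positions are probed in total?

6

169: h=4 => slot 4
212: h=3 => slot 3
416: h=9 => slot 9
322: h=3, probe 3,4,5 => slot 5
148: h=5, probe 5,6 => slot 6
729: h=3, probe 3,4,5,6,7 => slot 7
630: h=3, probe 3,4,5,6,7,8 => slot 8
Table: [., ., ., 212, 169, 322, 148, 729, 630, 416, .]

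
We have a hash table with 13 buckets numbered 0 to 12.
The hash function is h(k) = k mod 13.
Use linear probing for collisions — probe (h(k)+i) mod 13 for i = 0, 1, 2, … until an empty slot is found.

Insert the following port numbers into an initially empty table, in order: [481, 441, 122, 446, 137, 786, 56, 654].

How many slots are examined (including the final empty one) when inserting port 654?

481 hashes to 0; slot 0 is free -> place at 0.
441 hashes to 12; slot 12 is free -> place at 12.
122 hashes to 5; slot 5 is free -> place at 5.
446 hashes to 4; slot 4 is free -> place at 4.
137 hashes to 7; slot 7 is free -> place at 7.
786 hashes to 6; slot 6 is free -> place at 6.
56 hashes to 4; 4,5,6,7 taken -> place at 8.
654 hashes to 4; 4,5,6,7,8 taken -> place at 9.
Table: [481, _, _, _, 446, 122, 786, 137, 56, 654, _, _, 441]

6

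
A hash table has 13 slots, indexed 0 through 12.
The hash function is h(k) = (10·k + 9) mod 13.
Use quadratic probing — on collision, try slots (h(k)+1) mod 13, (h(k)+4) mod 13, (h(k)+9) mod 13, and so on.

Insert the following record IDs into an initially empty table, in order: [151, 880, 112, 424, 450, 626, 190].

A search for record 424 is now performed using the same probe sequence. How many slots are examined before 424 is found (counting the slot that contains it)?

3

151: h=11 → slot 11
880: h=8 → slot 8
112: h=11, probe 11,12 → slot 12
424: h=11, probe 11,12,2 → slot 2
450: h=11, probe 11,12,2,7 → slot 7
626: h=3 → slot 3
190: h=11, probe 11,12,2,7,1 → slot 1
Table: [_, 190, 424, 626, _, _, _, 450, 880, _, _, 151, 112]
Lookup 424: h=11, probe 11,12,2 → found at 2.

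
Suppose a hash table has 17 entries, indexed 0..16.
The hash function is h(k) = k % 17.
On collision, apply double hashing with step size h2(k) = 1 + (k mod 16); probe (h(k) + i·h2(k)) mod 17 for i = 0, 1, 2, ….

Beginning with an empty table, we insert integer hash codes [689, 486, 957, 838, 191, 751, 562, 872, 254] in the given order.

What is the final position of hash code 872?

689 hashes to 9; slot 9 is free -> place at 9.
486 hashes to 10; slot 10 is free -> place at 10.
957 hashes to 5; slot 5 is free -> place at 5.
838 hashes to 5, h2=7; 5 taken -> place at 12.
191 hashes to 4; slot 4 is free -> place at 4.
751 hashes to 3; slot 3 is free -> place at 3.
562 hashes to 1; slot 1 is free -> place at 1.
872 hashes to 5, h2=9; 5 taken -> place at 14.
254 hashes to 16; slot 16 is free -> place at 16.
Table: [∅, 562, ∅, 751, 191, 957, ∅, ∅, ∅, 689, 486, ∅, 838, ∅, 872, ∅, 254]

14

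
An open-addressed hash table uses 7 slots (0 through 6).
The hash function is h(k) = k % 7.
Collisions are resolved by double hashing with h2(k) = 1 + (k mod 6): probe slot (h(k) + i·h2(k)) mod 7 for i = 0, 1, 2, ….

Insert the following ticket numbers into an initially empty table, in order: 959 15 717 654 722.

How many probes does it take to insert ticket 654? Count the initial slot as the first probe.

2

Insert 959: h=0, slot 0 empty → index 0.
Insert 15: h=1, slot 1 empty → index 1.
Insert 717: h=3, slot 3 empty → index 3.
Insert 654: h=3, h2=1, slot 3 occupied → index 4.
Insert 722: h=1, h2=3, slots 1,4,0,3 occupied → index 6.
Table: [959, 15, _, 717, 654, _, 722]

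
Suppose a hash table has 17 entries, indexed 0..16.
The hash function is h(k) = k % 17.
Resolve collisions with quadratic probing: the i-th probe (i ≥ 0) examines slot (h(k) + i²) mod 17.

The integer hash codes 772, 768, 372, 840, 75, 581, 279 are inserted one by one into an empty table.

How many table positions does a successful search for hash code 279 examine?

772 hashes to 7; slot 7 is free → place at 7.
768 hashes to 3; slot 3 is free → place at 3.
372 hashes to 15; slot 15 is free → place at 15.
840 hashes to 7; 7 taken → place at 8.
75 hashes to 7; 7,8 taken → place at 11.
581 hashes to 3; 3 taken → place at 4.
279 hashes to 7; 7,8,11 taken → place at 16.
Table: [., ., ., 768, 581, ., ., 772, 840, ., ., 75, ., ., ., 372, 279]
Lookup 279: h=7, probe 7,8,11,16 → found at 16.

4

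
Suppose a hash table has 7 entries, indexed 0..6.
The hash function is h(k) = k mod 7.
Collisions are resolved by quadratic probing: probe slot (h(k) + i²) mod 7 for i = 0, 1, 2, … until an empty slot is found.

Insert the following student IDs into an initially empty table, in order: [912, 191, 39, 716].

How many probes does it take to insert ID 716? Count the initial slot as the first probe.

912: h=2 → slot 2
191: h=2, probe 2,3 → slot 3
39: h=4 → slot 4
716: h=2, probe 2,3,6 → slot 6
Table: [_, _, 912, 191, 39, _, 716]

3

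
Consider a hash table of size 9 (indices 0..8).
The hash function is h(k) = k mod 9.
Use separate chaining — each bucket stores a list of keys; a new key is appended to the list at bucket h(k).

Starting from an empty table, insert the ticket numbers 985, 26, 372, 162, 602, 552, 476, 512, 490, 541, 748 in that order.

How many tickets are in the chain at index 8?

985 → bucket 4
26 → bucket 8
372 → bucket 3
162 → bucket 0
602 → bucket 8 (collision)
552 → bucket 3 (collision)
476 → bucket 8 (collision)
512 → bucket 8 (collision)
490 → bucket 4 (collision)
541 → bucket 1
748 → bucket 1 (collision)
Final buckets:
0: 162
1: 541 -> 748
2: -
3: 372 -> 552
4: 985 -> 490
5: -
6: -
7: -
8: 26 -> 602 -> 476 -> 512

4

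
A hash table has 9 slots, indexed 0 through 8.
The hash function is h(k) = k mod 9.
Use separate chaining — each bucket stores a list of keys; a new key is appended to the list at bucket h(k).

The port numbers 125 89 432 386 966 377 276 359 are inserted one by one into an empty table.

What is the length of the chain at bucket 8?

Insert 125: h=8, bucket 8 empty → new chain.
Insert 89: h=8, bucket 8 nonempty → append to chain.
Insert 432: h=0, bucket 0 empty → new chain.
Insert 386: h=8, bucket 8 nonempty → append to chain.
Insert 966: h=3, bucket 3 empty → new chain.
Insert 377: h=8, bucket 8 nonempty → append to chain.
Insert 276: h=6, bucket 6 empty → new chain.
Insert 359: h=8, bucket 8 nonempty → append to chain.
Final buckets:
0: 432
1: —
2: —
3: 966
4: —
5: —
6: 276
7: —
8: 125 -> 89 -> 386 -> 377 -> 359

5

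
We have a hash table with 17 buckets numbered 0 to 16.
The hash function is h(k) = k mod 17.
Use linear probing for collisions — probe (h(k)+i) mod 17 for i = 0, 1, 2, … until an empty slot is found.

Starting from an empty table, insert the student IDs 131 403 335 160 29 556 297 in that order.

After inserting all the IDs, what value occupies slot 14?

131 hashes to 12; slot 12 is free -> place at 12.
403 hashes to 12; 12 taken -> place at 13.
335 hashes to 12; 12,13 taken -> place at 14.
160 hashes to 7; slot 7 is free -> place at 7.
29 hashes to 12; 12,13,14 taken -> place at 15.
556 hashes to 12; 12,13,14,15 taken -> place at 16.
297 hashes to 8; slot 8 is free -> place at 8.
Table: [—, —, —, —, —, —, —, 160, 297, —, —, —, 131, 403, 335, 29, 556]

335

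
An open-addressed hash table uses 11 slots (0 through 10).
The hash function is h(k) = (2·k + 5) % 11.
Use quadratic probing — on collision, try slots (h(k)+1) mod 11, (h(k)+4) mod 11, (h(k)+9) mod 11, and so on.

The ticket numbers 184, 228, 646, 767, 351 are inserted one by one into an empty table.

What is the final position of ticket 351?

184: h=10 => slot 10
228: h=10, probe 10,0 => slot 0
646: h=10, probe 10,0,3 => slot 3
767: h=10, probe 10,0,3,8 => slot 8
351: h=3, probe 3,4 => slot 4
Table: [228, ., ., 646, 351, ., ., ., 767, ., 184]

4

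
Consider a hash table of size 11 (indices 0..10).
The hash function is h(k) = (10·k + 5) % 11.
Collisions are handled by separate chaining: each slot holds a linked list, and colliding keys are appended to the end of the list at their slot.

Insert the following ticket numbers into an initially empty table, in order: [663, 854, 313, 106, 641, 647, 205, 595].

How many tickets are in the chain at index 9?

Insert 663: h=2, bucket 2 empty -> new chain.
Insert 854: h=9, bucket 9 empty -> new chain.
Insert 313: h=0, bucket 0 empty -> new chain.
Insert 106: h=9, bucket 9 nonempty -> append to chain.
Insert 641: h=2, bucket 2 nonempty -> append to chain.
Insert 647: h=7, bucket 7 empty -> new chain.
Insert 205: h=9, bucket 9 nonempty -> append to chain.
Insert 595: h=4, bucket 4 empty -> new chain.
Final buckets:
0: 313
1: .
2: 663 -> 641
3: .
4: 595
5: .
6: .
7: 647
8: .
9: 854 -> 106 -> 205
10: .

3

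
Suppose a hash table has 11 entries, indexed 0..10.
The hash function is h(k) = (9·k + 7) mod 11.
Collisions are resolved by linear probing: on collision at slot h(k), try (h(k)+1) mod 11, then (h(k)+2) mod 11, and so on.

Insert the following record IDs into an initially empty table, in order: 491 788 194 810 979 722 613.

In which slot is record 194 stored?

491 hashes to 4; slot 4 is free → place at 4.
788 hashes to 4; 4 taken → place at 5.
194 hashes to 4; 4,5 taken → place at 6.
810 hashes to 4; 4,5,6 taken → place at 7.
979 hashes to 7; 7 taken → place at 8.
722 hashes to 4; 4,5,6,7,8 taken → place at 9.
613 hashes to 2; slot 2 is free → place at 2.
Table: [_, _, 613, _, 491, 788, 194, 810, 979, 722, _]

6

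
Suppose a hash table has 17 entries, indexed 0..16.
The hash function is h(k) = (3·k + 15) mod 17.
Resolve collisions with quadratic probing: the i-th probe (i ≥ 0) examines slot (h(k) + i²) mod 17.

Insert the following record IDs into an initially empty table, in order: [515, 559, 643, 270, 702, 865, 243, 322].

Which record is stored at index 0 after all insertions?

515: h=13 => slot 13
559: h=9 => slot 9
643: h=6 => slot 6
270: h=9, probe 9,10 => slot 10
702: h=13, probe 13,14 => slot 14
865: h=9, probe 9,10,13,1 => slot 1
243: h=13, probe 13,14,0 => slot 0
322: h=12 => slot 12
Table: [243, 865, ∅, ∅, ∅, ∅, 643, ∅, ∅, 559, 270, ∅, 322, 515, 702, ∅, ∅]

243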